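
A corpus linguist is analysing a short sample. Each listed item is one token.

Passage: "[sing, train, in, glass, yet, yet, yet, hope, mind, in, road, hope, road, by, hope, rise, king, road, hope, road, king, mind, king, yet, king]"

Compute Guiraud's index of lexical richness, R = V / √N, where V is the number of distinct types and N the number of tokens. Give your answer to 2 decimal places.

N = 25, V = 11.
√N = 5.000000
R = 11 / 5.000000 = 2.20

2.20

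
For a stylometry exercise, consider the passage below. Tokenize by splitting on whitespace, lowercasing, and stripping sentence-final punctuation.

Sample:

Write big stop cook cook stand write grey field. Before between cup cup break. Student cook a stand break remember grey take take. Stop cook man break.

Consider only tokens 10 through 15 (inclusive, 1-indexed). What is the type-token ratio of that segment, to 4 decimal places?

Segment tokens 10–15: before, between, cup, cup, break, student
Segment N = 6, segment V = 5.
TTR = 5 / 6 = 0.8333

0.8333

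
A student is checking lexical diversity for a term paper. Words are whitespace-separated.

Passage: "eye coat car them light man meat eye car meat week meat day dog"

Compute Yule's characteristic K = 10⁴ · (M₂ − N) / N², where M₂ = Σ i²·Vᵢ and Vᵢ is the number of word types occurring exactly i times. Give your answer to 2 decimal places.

510.20

Frequencies: meat:3, eye:2, car:2, coat:1, them:1, light:1, man:1, week:1, day:1, dog:1
N = 14. Frequency spectrum: V_1=7, V_2=2, V_3=1
M₂ = 1²·7 + 2²·2 + 3²·1 = 24
K = 10000 × (24 − 14) / 14² = 510.20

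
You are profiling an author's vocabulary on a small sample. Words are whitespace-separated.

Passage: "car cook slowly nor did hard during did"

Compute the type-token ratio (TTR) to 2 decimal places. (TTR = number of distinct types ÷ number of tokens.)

0.88

N = 8 tokens, V = 7 types.
TTR = V / N = 7 / 8 = 0.88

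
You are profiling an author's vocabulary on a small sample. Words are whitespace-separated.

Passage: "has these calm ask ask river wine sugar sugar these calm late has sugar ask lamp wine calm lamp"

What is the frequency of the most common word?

3

Frequencies: calm:3, ask:3, sugar:3, has:2, these:2, wine:2, lamp:2, river:1, late:1
Most common: 'calm' with frequency 3.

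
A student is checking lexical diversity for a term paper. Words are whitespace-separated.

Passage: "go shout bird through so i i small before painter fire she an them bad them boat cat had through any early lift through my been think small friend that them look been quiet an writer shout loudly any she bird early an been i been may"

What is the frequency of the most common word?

4

Frequencies: been:4, through:3, i:3, an:3, them:3, shout:2, bird:2, small:2, she:2, any:2, early:2, go:1, so:1, before:1, painter:1, fire:1, bad:1, boat:1, cat:1, had:1, … (10 more, each freq 1)
Most common: 'been' with frequency 4.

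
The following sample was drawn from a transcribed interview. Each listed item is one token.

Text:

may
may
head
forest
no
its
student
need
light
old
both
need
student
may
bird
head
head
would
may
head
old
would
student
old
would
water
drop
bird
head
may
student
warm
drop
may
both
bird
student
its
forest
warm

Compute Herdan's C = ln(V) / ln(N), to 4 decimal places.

0.7341

N = 40, V = 15.
ln(V) = 2.708050, ln(N) = 3.688879
C = 2.708050 / 3.688879 = 0.7341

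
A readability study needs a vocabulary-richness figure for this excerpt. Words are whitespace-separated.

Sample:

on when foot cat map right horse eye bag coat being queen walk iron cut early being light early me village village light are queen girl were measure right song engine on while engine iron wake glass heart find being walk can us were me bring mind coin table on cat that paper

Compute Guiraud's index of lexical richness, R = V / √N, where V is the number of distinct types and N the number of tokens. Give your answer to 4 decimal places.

5.2197

N = 53, V = 38.
√N = 7.280110
R = 38 / 7.280110 = 5.2197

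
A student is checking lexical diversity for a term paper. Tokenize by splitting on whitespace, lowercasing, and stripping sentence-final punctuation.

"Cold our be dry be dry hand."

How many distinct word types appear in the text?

5

Distinct types: {be, cold, dry, hand, our}
V = 5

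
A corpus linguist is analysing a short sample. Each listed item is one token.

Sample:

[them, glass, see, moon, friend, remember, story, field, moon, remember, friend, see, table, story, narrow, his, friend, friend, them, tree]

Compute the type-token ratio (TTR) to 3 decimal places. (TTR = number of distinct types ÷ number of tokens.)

N = 20 tokens, V = 12 types.
TTR = V / N = 12 / 20 = 0.600

0.600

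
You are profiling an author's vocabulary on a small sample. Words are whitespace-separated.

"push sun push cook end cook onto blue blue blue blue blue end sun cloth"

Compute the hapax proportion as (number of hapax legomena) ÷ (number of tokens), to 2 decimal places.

Frequencies: blue:5, push:2, sun:2, cook:2, end:2, onto:1, cloth:1
Hapax count = 2; token count = 15.
Ratio = 2 / 15 = 0.13

0.13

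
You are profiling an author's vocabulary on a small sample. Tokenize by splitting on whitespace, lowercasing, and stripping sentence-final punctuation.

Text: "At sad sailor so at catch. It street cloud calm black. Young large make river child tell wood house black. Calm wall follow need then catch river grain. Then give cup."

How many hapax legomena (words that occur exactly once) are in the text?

Frequencies: at:2, catch:2, calm:2, black:2, river:2, then:2, sad:1, sailor:1, so:1, it:1, street:1, cloud:1, young:1, large:1, make:1, child:1, tell:1, wood:1, house:1, wall:1, … (5 more, each freq 1)
Hapax (freq=1): child, cloud, cup, follow, give, grain, house, it, large, make, need, sad, sailor, so, street, tell, wall, wood, young

19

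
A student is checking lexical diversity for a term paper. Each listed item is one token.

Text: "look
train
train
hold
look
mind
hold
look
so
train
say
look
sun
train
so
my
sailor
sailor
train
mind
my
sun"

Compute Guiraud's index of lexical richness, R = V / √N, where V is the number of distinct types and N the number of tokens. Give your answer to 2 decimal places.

N = 22, V = 9.
√N = 4.690416
R = 9 / 4.690416 = 1.92

1.92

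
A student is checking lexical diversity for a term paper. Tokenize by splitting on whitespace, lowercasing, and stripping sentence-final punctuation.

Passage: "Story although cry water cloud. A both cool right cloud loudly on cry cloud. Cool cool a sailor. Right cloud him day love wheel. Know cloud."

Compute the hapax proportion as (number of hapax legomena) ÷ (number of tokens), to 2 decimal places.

Frequencies: cloud:5, cool:3, cry:2, a:2, right:2, story:1, although:1, water:1, both:1, loudly:1, on:1, sailor:1, him:1, day:1, love:1, wheel:1, know:1
Hapax count = 12; token count = 26.
Ratio = 12 / 26 = 0.46

0.46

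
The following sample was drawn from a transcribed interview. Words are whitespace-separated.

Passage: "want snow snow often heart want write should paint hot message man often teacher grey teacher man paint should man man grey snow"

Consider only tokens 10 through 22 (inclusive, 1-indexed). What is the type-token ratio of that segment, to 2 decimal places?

0.62

Segment tokens 10–22: hot, message, man, often, teacher, grey, teacher, man, paint, should, man, man, grey
Segment N = 13, segment V = 8.
TTR = 8 / 13 = 0.62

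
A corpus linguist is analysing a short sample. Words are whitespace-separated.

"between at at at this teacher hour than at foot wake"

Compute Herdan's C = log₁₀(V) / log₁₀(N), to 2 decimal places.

0.87

N = 11, V = 8.
log₁₀(V) = 0.903090, log₁₀(N) = 1.041393
C = 0.903090 / 1.041393 = 0.87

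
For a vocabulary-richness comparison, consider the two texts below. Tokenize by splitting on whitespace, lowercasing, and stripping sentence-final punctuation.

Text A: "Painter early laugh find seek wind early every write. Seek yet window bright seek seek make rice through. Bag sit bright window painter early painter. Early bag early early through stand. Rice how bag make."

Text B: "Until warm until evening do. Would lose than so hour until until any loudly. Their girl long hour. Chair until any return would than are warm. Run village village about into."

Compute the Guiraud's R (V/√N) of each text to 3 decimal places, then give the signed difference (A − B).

-0.729

A: V=18, N=35, R=3.043
B: V=21, N=31, R=3.772
Difference = 3.043 − 3.772 = -0.729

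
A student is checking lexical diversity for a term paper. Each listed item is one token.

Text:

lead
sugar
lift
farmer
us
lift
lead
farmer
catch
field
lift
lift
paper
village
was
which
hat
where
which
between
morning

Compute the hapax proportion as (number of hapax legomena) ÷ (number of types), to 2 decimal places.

0.73

Frequencies: lift:4, lead:2, farmer:2, which:2, sugar:1, us:1, catch:1, field:1, paper:1, village:1, was:1, hat:1, where:1, between:1, morning:1
Hapax count = 11; type count = 15.
Ratio = 11 / 15 = 0.73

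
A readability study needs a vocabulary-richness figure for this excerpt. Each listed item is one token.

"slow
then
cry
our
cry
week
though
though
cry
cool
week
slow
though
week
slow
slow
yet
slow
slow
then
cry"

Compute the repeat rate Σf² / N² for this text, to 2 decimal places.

Frequencies: slow:6, cry:4, week:3, though:3, then:2, our:1, cool:1, yet:1
Σf² = 77; N² = 441
Repeat rate = 77 / 441 = 0.17

0.17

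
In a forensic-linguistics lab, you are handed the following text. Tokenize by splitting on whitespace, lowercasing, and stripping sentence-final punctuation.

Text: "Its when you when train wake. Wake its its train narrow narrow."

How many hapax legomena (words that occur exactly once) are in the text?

1

Frequencies: its:3, when:2, train:2, wake:2, narrow:2, you:1
Hapax (freq=1): you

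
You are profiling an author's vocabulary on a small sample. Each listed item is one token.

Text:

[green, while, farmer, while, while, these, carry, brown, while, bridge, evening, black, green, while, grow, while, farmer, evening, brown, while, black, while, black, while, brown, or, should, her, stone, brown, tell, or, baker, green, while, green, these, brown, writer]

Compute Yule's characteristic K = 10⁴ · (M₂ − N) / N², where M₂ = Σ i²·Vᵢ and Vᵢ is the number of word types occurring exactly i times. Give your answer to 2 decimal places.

Frequencies: while:10, brown:5, green:4, black:3, farmer:2, these:2, evening:2, or:2, carry:1, bridge:1, grow:1, should:1, her:1, stone:1, tell:1, baker:1, writer:1
N = 39. Frequency spectrum: V_1=9, V_2=4, V_3=1, V_4=1, V_5=1, V_10=1
M₂ = 1²·9 + 2²·4 + 3²·1 + 4²·1 + 5²·1 + 10²·1 = 175
K = 10000 × (175 − 39) / 39² = 894.15

894.15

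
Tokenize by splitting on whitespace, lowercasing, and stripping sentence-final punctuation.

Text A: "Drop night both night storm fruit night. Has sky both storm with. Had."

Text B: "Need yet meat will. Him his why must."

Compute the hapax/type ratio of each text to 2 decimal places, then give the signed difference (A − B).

-0.33

A: hapax=6, V=9, ratio=0.67
B: hapax=8, V=8, ratio=1.00
Difference = 0.67 − 1.00 = -0.33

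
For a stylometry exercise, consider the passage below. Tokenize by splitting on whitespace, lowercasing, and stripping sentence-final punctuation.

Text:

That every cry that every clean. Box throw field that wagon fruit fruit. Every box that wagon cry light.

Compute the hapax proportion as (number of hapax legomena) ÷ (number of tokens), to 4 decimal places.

Frequencies: that:4, every:3, cry:2, box:2, wagon:2, fruit:2, clean:1, throw:1, field:1, light:1
Hapax count = 4; token count = 19.
Ratio = 4 / 19 = 0.2105

0.2105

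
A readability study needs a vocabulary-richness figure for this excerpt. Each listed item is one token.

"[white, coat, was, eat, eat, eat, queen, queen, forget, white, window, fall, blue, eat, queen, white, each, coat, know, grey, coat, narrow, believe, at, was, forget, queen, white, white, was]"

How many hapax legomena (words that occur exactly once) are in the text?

Frequencies: white:5, eat:4, queen:4, coat:3, was:3, forget:2, window:1, fall:1, blue:1, each:1, know:1, grey:1, narrow:1, believe:1, at:1
Hapax (freq=1): at, believe, blue, each, fall, grey, know, narrow, window

9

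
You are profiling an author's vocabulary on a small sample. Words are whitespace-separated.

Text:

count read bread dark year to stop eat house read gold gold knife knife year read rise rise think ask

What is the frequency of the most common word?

Frequencies: read:3, year:2, gold:2, knife:2, rise:2, count:1, bread:1, dark:1, to:1, stop:1, eat:1, house:1, think:1, ask:1
Most common: 'read' with frequency 3.

3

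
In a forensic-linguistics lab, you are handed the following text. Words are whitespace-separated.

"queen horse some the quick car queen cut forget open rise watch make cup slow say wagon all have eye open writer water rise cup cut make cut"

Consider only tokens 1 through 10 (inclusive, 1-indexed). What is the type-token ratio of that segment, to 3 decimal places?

0.900

Segment tokens 1–10: queen, horse, some, the, quick, car, queen, cut, forget, open
Segment N = 10, segment V = 9.
TTR = 9 / 10 = 0.900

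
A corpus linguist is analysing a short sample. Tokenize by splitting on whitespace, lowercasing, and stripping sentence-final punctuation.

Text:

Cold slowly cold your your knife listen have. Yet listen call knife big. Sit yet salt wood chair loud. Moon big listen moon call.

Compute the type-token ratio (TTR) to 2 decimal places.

N = 24 tokens, V = 15 types.
TTR = V / N = 15 / 24 = 0.63

0.63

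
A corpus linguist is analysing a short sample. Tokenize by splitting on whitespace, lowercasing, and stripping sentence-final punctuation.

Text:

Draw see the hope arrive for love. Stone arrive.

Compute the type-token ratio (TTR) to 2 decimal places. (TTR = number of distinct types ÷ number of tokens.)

N = 9 tokens, V = 8 types.
TTR = V / N = 8 / 9 = 0.89

0.89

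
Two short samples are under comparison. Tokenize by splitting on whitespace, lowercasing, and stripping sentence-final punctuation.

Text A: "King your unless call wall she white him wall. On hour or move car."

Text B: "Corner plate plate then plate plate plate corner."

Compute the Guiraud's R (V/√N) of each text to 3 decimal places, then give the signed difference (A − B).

2.413

A: V=13, N=14, R=3.474
B: V=3, N=8, R=1.061
Difference = 3.474 − 1.061 = 2.413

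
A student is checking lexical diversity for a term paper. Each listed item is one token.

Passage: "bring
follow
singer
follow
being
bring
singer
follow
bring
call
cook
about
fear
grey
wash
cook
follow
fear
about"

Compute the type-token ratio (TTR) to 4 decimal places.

0.5263

N = 19 tokens, V = 10 types.
TTR = V / N = 10 / 19 = 0.5263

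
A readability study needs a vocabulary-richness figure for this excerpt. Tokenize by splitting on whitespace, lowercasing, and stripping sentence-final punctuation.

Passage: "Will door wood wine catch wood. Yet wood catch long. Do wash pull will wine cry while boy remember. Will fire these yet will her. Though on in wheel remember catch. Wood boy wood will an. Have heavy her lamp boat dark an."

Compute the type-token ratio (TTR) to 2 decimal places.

N = 43 tokens, V = 27 types.
TTR = V / N = 27 / 43 = 0.63

0.63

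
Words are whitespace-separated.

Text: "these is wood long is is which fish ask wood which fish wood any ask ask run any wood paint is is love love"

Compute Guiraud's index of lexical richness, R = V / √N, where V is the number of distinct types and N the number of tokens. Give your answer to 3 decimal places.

N = 24, V = 11.
√N = 4.898979
R = 11 / 4.898979 = 2.245

2.245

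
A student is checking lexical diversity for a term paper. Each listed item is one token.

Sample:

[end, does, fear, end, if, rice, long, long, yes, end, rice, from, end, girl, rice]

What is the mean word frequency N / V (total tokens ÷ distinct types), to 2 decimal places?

N = 15 tokens, V = 9 types.
Mean frequency = N / V = 15 / 9 = 1.67

1.67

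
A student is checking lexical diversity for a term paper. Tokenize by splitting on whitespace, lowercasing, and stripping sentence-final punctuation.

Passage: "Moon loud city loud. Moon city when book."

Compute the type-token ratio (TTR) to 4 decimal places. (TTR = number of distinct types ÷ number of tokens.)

0.6250

N = 8 tokens, V = 5 types.
TTR = V / N = 5 / 8 = 0.6250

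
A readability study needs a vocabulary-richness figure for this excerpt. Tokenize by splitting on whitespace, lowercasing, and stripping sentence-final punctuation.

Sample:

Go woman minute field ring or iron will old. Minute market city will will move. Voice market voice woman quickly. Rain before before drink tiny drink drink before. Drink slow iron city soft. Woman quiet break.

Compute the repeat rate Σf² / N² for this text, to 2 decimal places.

0.06

Frequencies: drink:4, woman:3, will:3, before:3, minute:2, iron:2, market:2, city:2, voice:2, go:1, field:1, ring:1, or:1, old:1, move:1, quickly:1, rain:1, tiny:1, slow:1, soft:1, … (2 more, each freq 1)
Σf² = 76; N² = 1296
Repeat rate = 76 / 1296 = 0.06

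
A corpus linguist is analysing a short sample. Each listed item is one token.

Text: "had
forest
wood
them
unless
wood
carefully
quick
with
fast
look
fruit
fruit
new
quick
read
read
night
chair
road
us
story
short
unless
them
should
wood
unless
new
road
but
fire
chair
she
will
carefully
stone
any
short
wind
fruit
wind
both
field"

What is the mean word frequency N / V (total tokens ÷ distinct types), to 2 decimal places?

1.52

N = 44 tokens, V = 29 types.
Mean frequency = N / V = 44 / 29 = 1.52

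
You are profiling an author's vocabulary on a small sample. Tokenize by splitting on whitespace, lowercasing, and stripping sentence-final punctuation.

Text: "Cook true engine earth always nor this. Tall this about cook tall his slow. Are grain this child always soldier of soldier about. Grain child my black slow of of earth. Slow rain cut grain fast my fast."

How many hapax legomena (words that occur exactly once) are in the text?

8

Frequencies: this:3, slow:3, grain:3, of:3, cook:2, earth:2, always:2, tall:2, about:2, child:2, soldier:2, my:2, fast:2, true:1, engine:1, nor:1, his:1, are:1, black:1, rain:1, … (1 more, each freq 1)
Hapax (freq=1): are, black, cut, engine, his, nor, rain, true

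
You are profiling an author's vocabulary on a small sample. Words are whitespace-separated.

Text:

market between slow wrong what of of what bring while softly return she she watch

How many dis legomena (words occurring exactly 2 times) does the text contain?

Frequencies: what:2, of:2, she:2, market:1, between:1, slow:1, wrong:1, bring:1, while:1, softly:1, return:1, watch:1
Words with frequency 2: of, she, what

3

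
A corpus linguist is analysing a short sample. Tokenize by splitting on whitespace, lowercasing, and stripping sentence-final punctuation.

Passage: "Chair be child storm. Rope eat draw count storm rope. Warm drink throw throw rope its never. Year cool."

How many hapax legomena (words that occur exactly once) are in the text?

12

Frequencies: rope:3, storm:2, throw:2, chair:1, be:1, child:1, eat:1, draw:1, count:1, warm:1, drink:1, its:1, never:1, year:1, cool:1
Hapax (freq=1): be, chair, child, cool, count, draw, drink, eat, its, never, warm, year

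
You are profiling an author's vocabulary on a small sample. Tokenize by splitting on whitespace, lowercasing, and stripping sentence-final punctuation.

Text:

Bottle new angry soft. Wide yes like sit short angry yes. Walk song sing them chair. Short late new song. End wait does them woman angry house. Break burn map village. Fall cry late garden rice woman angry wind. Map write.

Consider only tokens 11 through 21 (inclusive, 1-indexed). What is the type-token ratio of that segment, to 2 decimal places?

0.91

Segment tokens 11–21: yes, walk, song, sing, them, chair, short, late, new, song, end
Segment N = 11, segment V = 10.
TTR = 10 / 11 = 0.91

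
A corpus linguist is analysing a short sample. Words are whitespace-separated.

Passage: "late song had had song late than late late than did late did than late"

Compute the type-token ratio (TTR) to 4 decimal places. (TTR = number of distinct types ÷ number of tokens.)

0.3333

N = 15 tokens, V = 5 types.
TTR = V / N = 5 / 15 = 0.3333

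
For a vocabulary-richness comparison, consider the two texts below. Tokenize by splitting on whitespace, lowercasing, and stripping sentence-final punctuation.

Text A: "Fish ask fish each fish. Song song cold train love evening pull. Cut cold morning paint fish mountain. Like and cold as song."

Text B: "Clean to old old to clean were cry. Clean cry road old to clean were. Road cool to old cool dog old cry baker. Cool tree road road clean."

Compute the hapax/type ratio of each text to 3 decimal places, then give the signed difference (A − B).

A: hapax=13, V=16, ratio=0.813
B: hapax=3, V=10, ratio=0.300
Difference = 0.813 − 0.300 = 0.513

0.513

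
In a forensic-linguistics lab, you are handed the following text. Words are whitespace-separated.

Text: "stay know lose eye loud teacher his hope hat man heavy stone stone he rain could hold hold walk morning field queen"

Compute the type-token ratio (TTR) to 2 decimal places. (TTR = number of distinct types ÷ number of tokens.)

0.91

N = 22 tokens, V = 20 types.
TTR = V / N = 20 / 22 = 0.91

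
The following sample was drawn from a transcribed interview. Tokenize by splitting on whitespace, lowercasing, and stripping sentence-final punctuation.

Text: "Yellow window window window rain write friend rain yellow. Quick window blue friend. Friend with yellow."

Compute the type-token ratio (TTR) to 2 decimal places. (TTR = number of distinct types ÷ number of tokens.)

0.50

N = 16 tokens, V = 8 types.
TTR = V / N = 8 / 16 = 0.50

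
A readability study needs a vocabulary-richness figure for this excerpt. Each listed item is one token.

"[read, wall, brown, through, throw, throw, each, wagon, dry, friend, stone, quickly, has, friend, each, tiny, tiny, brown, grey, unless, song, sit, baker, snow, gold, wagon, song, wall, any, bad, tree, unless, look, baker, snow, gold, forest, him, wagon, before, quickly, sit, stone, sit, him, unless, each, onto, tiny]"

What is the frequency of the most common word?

3

Frequencies: each:3, wagon:3, tiny:3, unless:3, sit:3, wall:2, brown:2, throw:2, friend:2, stone:2, quickly:2, song:2, baker:2, snow:2, gold:2, him:2, read:1, through:1, dry:1, has:1, … (8 more, each freq 1)
Most common: 'each' with frequency 3.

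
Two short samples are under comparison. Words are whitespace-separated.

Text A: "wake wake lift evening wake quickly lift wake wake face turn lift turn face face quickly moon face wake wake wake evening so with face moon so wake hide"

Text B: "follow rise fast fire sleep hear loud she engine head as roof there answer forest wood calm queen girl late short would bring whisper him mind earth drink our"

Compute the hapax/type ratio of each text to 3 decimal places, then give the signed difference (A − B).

A: hapax=2, V=10, ratio=0.200
B: hapax=29, V=29, ratio=1.000
Difference = 0.200 − 1.000 = -0.800

-0.800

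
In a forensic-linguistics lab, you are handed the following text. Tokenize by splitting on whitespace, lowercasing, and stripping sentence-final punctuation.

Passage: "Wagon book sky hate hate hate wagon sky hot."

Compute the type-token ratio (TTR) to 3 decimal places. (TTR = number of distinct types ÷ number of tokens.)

0.556

N = 9 tokens, V = 5 types.
TTR = V / N = 5 / 9 = 0.556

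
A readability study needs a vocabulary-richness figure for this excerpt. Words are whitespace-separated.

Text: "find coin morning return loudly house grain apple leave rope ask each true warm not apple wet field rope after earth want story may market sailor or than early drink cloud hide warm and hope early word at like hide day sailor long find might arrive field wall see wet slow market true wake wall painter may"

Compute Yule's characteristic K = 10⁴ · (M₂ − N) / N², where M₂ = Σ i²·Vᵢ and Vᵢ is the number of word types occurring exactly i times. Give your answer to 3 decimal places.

Frequencies: find:2, apple:2, rope:2, true:2, warm:2, wet:2, field:2, may:2, market:2, sailor:2, early:2, hide:2, wall:2, coin:1, morning:1, return:1, loudly:1, house:1, grain:1, leave:1, … (24 more, each freq 1)
N = 57. Frequency spectrum: V_1=31, V_2=13
M₂ = 1²·31 + 2²·13 = 83
K = 10000 × (83 − 57) / 57² = 80.025

80.025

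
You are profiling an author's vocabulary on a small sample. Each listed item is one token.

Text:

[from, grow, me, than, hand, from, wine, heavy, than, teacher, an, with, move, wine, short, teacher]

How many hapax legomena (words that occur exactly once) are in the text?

8

Frequencies: from:2, than:2, wine:2, teacher:2, grow:1, me:1, hand:1, heavy:1, an:1, with:1, move:1, short:1
Hapax (freq=1): an, grow, hand, heavy, me, move, short, with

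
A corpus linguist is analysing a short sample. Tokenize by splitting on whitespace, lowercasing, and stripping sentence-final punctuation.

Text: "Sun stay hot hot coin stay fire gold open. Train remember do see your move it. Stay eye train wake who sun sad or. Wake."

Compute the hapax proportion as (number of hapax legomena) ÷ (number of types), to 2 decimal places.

0.74

Frequencies: stay:3, sun:2, hot:2, train:2, wake:2, coin:1, fire:1, gold:1, open:1, remember:1, do:1, see:1, your:1, move:1, it:1, eye:1, who:1, sad:1, or:1
Hapax count = 14; type count = 19.
Ratio = 14 / 19 = 0.74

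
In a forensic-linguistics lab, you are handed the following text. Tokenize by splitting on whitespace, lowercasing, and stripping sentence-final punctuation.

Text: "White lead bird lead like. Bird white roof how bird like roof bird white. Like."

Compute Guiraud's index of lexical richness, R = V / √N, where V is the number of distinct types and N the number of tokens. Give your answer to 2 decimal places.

N = 15, V = 6.
√N = 3.872983
R = 6 / 3.872983 = 1.55

1.55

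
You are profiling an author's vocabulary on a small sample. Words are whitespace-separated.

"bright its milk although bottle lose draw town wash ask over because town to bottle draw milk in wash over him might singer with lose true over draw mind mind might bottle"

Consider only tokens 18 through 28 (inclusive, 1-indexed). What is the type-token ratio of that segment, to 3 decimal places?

0.909

Segment tokens 18–28: in, wash, over, him, might, singer, with, lose, true, over, draw
Segment N = 11, segment V = 10.
TTR = 10 / 11 = 0.909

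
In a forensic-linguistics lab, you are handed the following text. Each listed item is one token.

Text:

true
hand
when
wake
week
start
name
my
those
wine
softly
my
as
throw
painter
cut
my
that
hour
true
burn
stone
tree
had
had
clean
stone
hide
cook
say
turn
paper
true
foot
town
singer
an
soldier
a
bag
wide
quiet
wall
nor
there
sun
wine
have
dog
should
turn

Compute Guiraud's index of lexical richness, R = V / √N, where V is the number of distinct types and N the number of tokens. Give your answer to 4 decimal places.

6.0212

N = 51, V = 43.
√N = 7.141428
R = 43 / 7.141428 = 6.0212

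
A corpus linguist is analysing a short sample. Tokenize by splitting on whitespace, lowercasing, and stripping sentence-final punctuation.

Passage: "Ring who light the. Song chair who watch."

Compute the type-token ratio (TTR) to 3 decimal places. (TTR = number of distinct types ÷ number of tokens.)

N = 8 tokens, V = 7 types.
TTR = V / N = 7 / 8 = 0.875

0.875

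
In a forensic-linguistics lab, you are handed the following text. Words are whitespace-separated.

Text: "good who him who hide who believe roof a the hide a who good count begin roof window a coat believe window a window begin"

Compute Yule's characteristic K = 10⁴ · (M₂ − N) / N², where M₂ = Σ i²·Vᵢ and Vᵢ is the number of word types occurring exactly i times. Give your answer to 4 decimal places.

Frequencies: who:4, a:4, window:3, good:2, hide:2, believe:2, roof:2, begin:2, him:1, the:1, count:1, coat:1
N = 25. Frequency spectrum: V_1=4, V_2=5, V_3=1, V_4=2
M₂ = 1²·4 + 2²·5 + 3²·1 + 4²·2 = 65
K = 10000 × (65 − 25) / 25² = 640.0000

640.0000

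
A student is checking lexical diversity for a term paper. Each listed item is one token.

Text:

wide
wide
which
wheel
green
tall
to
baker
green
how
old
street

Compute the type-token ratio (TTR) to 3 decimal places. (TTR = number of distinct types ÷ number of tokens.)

N = 12 tokens, V = 10 types.
TTR = V / N = 10 / 12 = 0.833

0.833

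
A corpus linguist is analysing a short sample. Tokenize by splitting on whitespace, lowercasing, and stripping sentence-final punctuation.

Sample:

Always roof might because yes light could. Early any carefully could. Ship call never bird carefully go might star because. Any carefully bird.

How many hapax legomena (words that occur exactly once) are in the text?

10

Frequencies: carefully:3, might:2, because:2, could:2, any:2, bird:2, always:1, roof:1, yes:1, light:1, early:1, ship:1, call:1, never:1, go:1, star:1
Hapax (freq=1): always, call, early, go, light, never, roof, ship, star, yes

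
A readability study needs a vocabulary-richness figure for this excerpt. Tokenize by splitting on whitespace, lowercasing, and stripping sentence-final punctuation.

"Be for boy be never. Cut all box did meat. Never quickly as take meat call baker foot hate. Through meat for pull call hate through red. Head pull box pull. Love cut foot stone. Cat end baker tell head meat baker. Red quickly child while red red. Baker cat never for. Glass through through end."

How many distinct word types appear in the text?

28

Distinct types: {all, as, baker, be, box, boy, call, cat, child, cut, did, end, foot, for, glass, hate, head, love, meat, never, pull, quickly, red, stone, take, tell, through, while}
V = 28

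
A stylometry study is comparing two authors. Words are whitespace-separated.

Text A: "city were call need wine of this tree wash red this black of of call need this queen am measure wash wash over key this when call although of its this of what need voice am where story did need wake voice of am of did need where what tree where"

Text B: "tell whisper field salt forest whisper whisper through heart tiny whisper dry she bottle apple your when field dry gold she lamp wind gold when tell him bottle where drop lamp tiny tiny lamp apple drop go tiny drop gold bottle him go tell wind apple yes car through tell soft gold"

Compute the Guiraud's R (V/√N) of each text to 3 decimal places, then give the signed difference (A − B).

A: V=25, N=51, R=3.501
B: V=24, N=52, R=3.328
Difference = 3.501 − 3.328 = 0.173

0.173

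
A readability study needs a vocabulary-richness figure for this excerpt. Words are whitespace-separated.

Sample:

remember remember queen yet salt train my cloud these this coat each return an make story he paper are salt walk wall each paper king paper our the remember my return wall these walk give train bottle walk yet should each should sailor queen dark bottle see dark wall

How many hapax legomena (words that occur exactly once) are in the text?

14

Frequencies: remember:3, each:3, paper:3, walk:3, wall:3, queen:2, yet:2, salt:2, train:2, my:2, these:2, return:2, bottle:2, should:2, dark:2, cloud:1, this:1, coat:1, an:1, make:1, … (9 more, each freq 1)
Hapax (freq=1): an, are, cloud, coat, give, he, king, make, our, sailor, see, story, the, this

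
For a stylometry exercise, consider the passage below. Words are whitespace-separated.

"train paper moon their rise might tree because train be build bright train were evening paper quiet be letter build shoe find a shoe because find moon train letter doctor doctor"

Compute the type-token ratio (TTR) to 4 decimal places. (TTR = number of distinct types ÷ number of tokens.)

N = 31 tokens, V = 19 types.
TTR = V / N = 19 / 31 = 0.6129

0.6129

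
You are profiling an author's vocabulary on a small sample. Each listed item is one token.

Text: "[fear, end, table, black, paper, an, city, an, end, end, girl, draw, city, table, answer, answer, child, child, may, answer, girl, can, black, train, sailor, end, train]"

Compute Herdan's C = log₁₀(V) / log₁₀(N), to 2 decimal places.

N = 27, V = 15.
log₁₀(V) = 1.176091, log₁₀(N) = 1.431364
C = 1.176091 / 1.431364 = 0.82

0.82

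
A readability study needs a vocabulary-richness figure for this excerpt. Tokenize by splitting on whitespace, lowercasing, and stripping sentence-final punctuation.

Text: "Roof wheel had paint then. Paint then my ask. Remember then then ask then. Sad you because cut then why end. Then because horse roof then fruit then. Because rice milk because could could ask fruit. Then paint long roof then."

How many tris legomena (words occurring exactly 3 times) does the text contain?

Frequencies: then:11, because:4, roof:3, paint:3, ask:3, fruit:2, could:2, wheel:1, had:1, my:1, remember:1, sad:1, you:1, cut:1, why:1, end:1, horse:1, rice:1, milk:1, long:1
Words with frequency 3: ask, paint, roof

3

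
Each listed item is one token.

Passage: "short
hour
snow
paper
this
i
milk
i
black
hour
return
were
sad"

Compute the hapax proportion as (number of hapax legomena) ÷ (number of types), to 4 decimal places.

Frequencies: hour:2, i:2, short:1, snow:1, paper:1, this:1, milk:1, black:1, return:1, were:1, sad:1
Hapax count = 9; type count = 11.
Ratio = 9 / 11 = 0.8182

0.8182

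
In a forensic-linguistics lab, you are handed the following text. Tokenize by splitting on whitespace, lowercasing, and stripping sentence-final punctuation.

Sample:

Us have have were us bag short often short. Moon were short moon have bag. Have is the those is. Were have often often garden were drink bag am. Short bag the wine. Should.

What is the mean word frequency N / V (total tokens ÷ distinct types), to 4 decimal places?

N = 34 tokens, V = 15 types.
Mean frequency = N / V = 34 / 15 = 2.2667

2.2667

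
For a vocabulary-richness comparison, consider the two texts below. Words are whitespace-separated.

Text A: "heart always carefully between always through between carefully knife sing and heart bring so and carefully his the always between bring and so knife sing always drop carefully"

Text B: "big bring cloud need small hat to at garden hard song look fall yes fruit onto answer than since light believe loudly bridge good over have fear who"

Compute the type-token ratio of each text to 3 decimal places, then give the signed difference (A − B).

TTR(A) = 13/28 = 0.464
TTR(B) = 28/28 = 1.000
Difference = 0.464 − 1.000 = -0.536

-0.536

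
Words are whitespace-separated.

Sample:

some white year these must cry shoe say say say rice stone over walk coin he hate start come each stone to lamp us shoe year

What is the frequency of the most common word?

Frequencies: say:3, year:2, shoe:2, stone:2, some:1, white:1, these:1, must:1, cry:1, rice:1, over:1, walk:1, coin:1, he:1, hate:1, start:1, come:1, each:1, to:1, lamp:1, … (1 more, each freq 1)
Most common: 'say' with frequency 3.

3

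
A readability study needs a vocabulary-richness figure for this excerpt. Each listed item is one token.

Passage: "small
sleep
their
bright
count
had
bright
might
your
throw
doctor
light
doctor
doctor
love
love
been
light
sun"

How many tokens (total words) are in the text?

Tokens: small, sleep, their, bright, count, had, bright, might, your, throw, doctor, light, doctor, doctor, love, love, been, light, sun
N = 19

19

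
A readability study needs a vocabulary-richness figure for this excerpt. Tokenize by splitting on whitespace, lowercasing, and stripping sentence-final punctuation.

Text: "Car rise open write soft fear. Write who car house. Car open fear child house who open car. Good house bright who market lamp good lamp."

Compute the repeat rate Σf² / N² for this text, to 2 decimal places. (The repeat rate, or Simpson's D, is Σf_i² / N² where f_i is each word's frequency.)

0.09

Frequencies: car:4, open:3, who:3, house:3, write:2, fear:2, good:2, lamp:2, rise:1, soft:1, child:1, bright:1, market:1
Σf² = 64; N² = 676
Repeat rate = 64 / 676 = 0.09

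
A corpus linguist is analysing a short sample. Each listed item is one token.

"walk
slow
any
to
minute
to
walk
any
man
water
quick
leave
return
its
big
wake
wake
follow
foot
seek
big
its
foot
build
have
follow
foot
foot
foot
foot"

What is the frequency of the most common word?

6

Frequencies: foot:6, walk:2, any:2, to:2, its:2, big:2, wake:2, follow:2, slow:1, minute:1, man:1, water:1, quick:1, leave:1, return:1, seek:1, build:1, have:1
Most common: 'foot' with frequency 6.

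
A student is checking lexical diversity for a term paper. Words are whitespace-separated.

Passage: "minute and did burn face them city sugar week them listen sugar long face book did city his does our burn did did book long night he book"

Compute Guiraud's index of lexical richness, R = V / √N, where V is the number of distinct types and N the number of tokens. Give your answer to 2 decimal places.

N = 28, V = 17.
√N = 5.291503
R = 17 / 5.291503 = 3.21

3.21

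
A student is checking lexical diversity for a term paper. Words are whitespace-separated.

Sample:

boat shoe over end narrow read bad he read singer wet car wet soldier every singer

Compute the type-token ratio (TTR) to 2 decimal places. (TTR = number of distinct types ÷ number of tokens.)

N = 16 tokens, V = 13 types.
TTR = V / N = 13 / 16 = 0.81

0.81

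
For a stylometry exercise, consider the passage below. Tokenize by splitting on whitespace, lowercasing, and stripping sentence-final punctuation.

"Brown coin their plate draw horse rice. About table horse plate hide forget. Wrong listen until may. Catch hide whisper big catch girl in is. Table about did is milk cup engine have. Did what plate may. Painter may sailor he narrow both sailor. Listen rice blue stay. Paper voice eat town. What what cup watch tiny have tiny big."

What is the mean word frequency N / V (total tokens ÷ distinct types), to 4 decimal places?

1.5000

N = 60 tokens, V = 40 types.
Mean frequency = N / V = 60 / 40 = 1.5000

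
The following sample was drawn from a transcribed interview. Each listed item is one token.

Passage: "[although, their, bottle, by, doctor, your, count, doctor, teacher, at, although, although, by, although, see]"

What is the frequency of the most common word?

4

Frequencies: although:4, by:2, doctor:2, their:1, bottle:1, your:1, count:1, teacher:1, at:1, see:1
Most common: 'although' with frequency 4.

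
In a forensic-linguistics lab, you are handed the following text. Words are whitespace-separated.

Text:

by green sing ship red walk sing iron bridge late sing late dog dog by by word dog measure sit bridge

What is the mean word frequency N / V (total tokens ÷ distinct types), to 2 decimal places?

1.62

N = 21 tokens, V = 13 types.
Mean frequency = N / V = 21 / 13 = 1.62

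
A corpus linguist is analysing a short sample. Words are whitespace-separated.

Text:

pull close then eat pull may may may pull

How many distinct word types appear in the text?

5

Distinct types: {close, eat, may, pull, then}
V = 5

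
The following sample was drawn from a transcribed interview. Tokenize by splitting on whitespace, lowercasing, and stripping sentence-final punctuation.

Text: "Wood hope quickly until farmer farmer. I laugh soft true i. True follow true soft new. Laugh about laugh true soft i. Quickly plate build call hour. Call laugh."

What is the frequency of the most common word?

4

Frequencies: laugh:4, true:4, i:3, soft:3, quickly:2, farmer:2, call:2, wood:1, hope:1, until:1, follow:1, new:1, about:1, plate:1, build:1, hour:1
Most common: 'laugh' with frequency 4.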